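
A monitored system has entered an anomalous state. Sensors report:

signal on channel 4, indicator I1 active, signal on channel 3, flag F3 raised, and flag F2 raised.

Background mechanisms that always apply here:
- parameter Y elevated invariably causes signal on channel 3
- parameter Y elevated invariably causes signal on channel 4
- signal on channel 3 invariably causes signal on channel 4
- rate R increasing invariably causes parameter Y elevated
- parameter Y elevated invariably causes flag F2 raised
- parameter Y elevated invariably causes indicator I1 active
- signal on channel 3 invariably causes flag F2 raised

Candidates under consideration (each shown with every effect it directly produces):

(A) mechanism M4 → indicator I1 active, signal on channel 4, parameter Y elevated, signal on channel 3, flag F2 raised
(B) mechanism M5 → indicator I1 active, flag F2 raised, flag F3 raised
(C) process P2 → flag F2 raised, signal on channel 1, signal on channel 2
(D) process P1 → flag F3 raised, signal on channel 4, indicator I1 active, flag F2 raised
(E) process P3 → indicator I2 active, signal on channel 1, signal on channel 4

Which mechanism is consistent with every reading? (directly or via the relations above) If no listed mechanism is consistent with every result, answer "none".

none

Testing each hypothesis:
(A) mechanism M4 — does not account for flag F3 raised
(B) mechanism M5 — does not account for signal on channel 4, signal on channel 3
(C) process P2 — does not account for signal on channel 4, indicator I1 active, signal on channel 3, flag F3 raised
(D) process P1 — does not account for signal on channel 3
(E) process P3 — signal on channel 4 +; indicator I1 active -; signal on channel 3 -; flag F3 raised -; flag F2 raised -
None of the listed candidates fits everything.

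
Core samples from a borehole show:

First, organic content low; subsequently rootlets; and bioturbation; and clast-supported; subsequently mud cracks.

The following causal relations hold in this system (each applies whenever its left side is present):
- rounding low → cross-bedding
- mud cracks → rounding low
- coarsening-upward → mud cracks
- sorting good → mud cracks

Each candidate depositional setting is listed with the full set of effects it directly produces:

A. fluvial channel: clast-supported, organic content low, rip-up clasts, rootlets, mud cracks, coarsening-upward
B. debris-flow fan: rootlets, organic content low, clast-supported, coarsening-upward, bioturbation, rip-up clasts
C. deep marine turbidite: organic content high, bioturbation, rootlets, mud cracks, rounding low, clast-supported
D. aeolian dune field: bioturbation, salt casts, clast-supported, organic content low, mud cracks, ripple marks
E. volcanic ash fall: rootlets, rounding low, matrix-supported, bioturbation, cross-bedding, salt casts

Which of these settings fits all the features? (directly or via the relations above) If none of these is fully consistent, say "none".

For each candidate, compare predicted effects to what was observed:
(A) fluvial channel — organic content low yes; rootlets yes; bioturbation NO; clast-supported yes; mud cracks yes
(B) debris-flow fan — organic content low yes; rootlets yes; bioturbation yes; clast-supported yes; mud cracks yes (by coarsening-upward → mud cracks)
(C) deep marine turbidite — organic content low NO; rootlets yes; bioturbation yes; clast-supported yes; mud cracks yes
(D) aeolian dune field — organic content low yes; rootlets NO; bioturbation yes; clast-supported yes; mud cracks yes
(E) volcanic ash fall — fails on organic content low, clast-supported, mud cracks (predicts matrix-supported, not clast-supported)
(B) is the only candidate with no mismatches.

B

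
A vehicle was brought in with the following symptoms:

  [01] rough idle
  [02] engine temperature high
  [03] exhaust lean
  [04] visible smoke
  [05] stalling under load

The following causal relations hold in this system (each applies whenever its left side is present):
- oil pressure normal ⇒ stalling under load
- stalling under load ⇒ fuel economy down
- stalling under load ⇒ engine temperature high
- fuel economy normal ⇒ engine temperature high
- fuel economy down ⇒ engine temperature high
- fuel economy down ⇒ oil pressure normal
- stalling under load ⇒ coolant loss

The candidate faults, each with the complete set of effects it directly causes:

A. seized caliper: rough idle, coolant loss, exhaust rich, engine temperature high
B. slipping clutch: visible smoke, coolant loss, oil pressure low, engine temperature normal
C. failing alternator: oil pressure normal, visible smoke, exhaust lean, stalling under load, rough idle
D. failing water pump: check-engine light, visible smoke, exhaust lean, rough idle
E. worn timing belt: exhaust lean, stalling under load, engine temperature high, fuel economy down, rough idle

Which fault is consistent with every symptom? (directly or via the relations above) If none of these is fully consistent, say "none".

For each candidate, compare predicted effects to what was observed:
(A) seized caliper — fails on exhaust lean, visible smoke, stalling under load (predicts exhaust rich, not exhaust lean)
(B) slipping clutch — fails on rough idle, engine temperature high, exhaust lean, stalling under load (predicts engine temperature normal, not engine temperature high)
(C) failing alternator — rough idle yes; engine temperature high yes (via stalling under load → engine temperature high); exhaust lean yes; visible smoke yes; stalling under load yes
(D) failing water pump — rough idle yes; engine temperature high NO; exhaust lean yes; visible smoke yes; stalling under load NO
(E) worn timing belt — does not account for visible smoke
(C) alone accounts for all the evidence.

C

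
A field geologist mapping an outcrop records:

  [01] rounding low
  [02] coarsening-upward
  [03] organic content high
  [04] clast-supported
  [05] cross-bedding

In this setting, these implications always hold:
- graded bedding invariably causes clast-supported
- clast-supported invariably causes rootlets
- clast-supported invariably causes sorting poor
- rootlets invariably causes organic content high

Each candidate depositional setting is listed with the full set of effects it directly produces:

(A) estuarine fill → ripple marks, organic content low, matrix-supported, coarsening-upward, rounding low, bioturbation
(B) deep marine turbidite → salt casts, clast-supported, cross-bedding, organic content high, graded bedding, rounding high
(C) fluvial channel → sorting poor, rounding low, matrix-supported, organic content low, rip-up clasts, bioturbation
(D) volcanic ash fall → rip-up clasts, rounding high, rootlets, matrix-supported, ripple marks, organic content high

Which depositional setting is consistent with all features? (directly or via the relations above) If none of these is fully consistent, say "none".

none

Checking each candidate against the observations:
(A) estuarine fill — fails on organic content high, clast-supported, cross-bedding (predicts organic content low, not organic content high; predicts matrix-supported, not clast-supported)
(B) deep marine turbidite — rounding low -; coarsening-upward -; organic content high +; clast-supported +; cross-bedding +
(C) fluvial channel — rounding low +; coarsening-upward -; organic content high -; clast-supported -; cross-bedding -
(D) volcanic ash fall — fails on rounding low, coarsening-upward, clast-supported, cross-bedding (predicts rounding high, not rounding low; predicts matrix-supported, not clast-supported)
No candidate is consistent with all observations.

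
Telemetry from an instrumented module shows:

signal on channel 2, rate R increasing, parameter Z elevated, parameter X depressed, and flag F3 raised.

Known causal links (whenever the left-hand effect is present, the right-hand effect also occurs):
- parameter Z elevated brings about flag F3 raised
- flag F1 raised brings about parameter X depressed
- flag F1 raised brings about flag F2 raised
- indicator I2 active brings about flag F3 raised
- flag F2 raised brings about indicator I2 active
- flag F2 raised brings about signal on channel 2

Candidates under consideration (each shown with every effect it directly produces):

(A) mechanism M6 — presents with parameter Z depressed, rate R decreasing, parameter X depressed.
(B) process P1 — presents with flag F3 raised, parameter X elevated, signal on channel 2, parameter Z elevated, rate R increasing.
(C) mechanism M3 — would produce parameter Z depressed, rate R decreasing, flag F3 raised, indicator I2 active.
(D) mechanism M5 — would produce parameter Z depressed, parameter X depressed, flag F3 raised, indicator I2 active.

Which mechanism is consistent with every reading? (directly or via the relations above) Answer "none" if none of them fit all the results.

Testing each hypothesis:
(A) mechanism M6 — fails on signal on channel 2, rate R increasing, parameter Z elevated, flag F3 raised (predicts rate R decreasing, not rate R increasing; predicts parameter Z depressed, not parameter Z elevated)
(B) process P1 — signal on channel 2 yes; rate R increasing yes; parameter Z elevated yes; parameter X depressed NO; flag F3 raised yes
(C) mechanism M3 — signal on channel 2 NO; rate R increasing NO; parameter Z elevated NO; parameter X depressed NO; flag F3 raised yes
(D) mechanism M5 — fails on signal on channel 2, rate R increasing, parameter Z elevated (predicts parameter Z depressed, not parameter Z elevated)
Every candidate fails on at least one observation.

none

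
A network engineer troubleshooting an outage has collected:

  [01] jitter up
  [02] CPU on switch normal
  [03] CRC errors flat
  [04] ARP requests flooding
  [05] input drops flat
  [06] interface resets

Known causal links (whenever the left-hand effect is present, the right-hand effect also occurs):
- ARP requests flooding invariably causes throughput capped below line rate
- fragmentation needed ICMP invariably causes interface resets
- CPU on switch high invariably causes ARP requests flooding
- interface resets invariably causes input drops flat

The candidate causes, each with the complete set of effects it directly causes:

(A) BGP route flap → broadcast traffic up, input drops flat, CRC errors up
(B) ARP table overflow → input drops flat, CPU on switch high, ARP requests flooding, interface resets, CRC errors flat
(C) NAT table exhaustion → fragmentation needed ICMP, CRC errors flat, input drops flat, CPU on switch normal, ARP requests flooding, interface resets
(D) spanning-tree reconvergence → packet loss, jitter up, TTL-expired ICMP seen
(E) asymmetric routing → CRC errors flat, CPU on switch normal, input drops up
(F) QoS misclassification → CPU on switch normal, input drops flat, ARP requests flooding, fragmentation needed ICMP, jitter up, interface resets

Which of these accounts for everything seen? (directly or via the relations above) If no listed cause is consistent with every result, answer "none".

For each candidate, compare predicted effects to what was observed:
(A) BGP route flap — fails on jitter up, CPU on switch normal, CRC errors flat, ARP requests flooding, interface resets (predicts CRC errors up, not CRC errors flat)
(B) ARP table overflow — jitter up NO; CPU on switch normal NO; CRC errors flat yes; ARP requests flooding yes; input drops flat yes; interface resets yes
(C) NAT table exhaustion — jitter up NO; CPU on switch normal yes; CRC errors flat yes; ARP requests flooding yes; input drops flat yes; interface resets yes
(D) spanning-tree reconvergence — jitter up yes; CPU on switch normal NO; CRC errors flat NO; ARP requests flooding NO; input drops flat NO; interface resets NO
(E) asymmetric routing — fails on jitter up, ARP requests flooding, input drops flat, interface resets (predicts input drops up, not input drops flat)
(F) QoS misclassification — does not account for CRC errors flat
Every candidate fails on at least one observation.

none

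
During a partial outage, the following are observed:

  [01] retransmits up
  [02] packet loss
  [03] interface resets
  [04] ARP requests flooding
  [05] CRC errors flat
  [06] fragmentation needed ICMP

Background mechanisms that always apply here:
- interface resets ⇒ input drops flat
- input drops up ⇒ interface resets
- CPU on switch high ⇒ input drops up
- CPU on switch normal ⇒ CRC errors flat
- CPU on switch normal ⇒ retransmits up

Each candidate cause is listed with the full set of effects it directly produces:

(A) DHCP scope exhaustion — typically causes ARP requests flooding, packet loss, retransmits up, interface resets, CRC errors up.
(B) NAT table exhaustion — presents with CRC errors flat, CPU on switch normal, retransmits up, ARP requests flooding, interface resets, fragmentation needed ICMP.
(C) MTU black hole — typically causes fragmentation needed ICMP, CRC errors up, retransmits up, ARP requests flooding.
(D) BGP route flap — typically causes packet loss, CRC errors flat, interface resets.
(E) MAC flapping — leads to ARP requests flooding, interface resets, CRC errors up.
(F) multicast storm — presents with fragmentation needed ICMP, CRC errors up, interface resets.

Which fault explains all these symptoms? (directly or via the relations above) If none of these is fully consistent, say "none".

Per-candidate check:
(A) DHCP scope exhaustion — retransmits up match; packet loss match; interface resets match; ARP requests flooding match; CRC errors flat miss; fragmentation needed ICMP miss
(B) NAT table exhaustion — does not account for packet loss
(C) MTU black hole — retransmits up match; packet loss miss; interface resets miss; ARP requests flooding match; CRC errors flat miss; fragmentation needed ICMP match
(D) BGP route flap — does not account for retransmits up, ARP requests flooding, fragmentation needed ICMP
(E) MAC flapping — retransmits up miss; packet loss miss; interface resets match; ARP requests flooding match; CRC errors flat miss; fragmentation needed ICMP miss
(F) multicast storm — retransmits up miss; packet loss miss; interface resets match; ARP requests flooding miss; CRC errors flat miss; fragmentation needed ICMP match
None of the listed candidates fits everything.

none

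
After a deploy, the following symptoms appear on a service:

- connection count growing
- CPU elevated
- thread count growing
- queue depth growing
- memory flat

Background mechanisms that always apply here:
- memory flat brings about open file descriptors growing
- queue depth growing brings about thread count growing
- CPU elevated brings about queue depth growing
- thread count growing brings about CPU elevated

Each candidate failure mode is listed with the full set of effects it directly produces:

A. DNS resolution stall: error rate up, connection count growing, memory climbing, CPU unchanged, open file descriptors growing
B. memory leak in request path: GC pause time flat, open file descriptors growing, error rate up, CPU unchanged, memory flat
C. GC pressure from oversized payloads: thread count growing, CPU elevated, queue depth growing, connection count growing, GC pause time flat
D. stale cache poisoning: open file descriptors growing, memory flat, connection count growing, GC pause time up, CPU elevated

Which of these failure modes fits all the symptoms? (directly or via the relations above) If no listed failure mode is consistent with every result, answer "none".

Testing each hypothesis:
(A) DNS resolution stall — connection count growing yes; CPU elevated NO; thread count growing NO; queue depth growing NO; memory flat NO
(B) memory leak in request path — fails on connection count growing, CPU elevated, thread count growing, queue depth growing (predicts CPU unchanged, not CPU elevated)
(C) GC pressure from oversized payloads — does not account for memory flat
(D) stale cache poisoning — accounts for every observation (thread count growing via CPU elevated → queue depth growing → thread count growing)
(D) is the only candidate with no mismatches.

D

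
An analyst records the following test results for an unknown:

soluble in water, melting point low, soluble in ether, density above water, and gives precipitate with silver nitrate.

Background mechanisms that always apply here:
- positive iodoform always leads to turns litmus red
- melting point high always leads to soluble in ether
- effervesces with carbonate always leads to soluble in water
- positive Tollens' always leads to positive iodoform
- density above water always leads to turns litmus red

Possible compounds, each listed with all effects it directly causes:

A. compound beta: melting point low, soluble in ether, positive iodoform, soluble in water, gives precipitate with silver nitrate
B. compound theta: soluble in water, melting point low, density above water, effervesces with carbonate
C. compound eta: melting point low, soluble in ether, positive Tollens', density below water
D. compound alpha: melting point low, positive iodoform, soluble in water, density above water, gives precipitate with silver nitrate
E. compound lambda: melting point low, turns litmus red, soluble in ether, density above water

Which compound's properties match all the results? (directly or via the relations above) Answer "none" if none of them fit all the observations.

none

Per-candidate check:
(A) compound beta — does not account for density above water
(B) compound theta — soluble in water match; melting point low match; soluble in ether miss; density above water match; gives precipitate with silver nitrate miss
(C) compound eta — fails on soluble in water, density above water, gives precipitate with silver nitrate (predicts density below water, not density above water)
(D) compound alpha — does not account for soluble in ether
(E) compound lambda — soluble in water miss; melting point low match; soluble in ether match; density above water match; gives precipitate with silver nitrate miss
No candidate is consistent with all observations.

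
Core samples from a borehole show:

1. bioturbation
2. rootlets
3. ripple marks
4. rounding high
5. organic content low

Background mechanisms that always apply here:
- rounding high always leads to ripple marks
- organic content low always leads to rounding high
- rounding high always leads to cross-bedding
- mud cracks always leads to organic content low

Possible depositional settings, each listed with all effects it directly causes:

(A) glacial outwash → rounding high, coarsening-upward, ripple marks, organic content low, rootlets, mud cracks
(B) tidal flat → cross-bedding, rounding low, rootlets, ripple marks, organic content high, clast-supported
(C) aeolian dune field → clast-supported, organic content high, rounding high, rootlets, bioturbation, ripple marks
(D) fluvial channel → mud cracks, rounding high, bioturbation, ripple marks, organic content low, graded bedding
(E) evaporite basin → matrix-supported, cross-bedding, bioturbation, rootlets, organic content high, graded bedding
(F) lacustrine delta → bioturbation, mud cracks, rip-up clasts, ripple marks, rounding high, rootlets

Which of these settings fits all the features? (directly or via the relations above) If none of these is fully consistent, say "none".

F

Per-candidate check:
(A) glacial outwash — does not account for bioturbation
(B) tidal flat — bioturbation ✗; rootlets ✓; ripple marks ✓; rounding high ✗; organic content low ✗
(C) aeolian dune field — fails on organic content low (predicts organic content high, not organic content low)
(D) fluvial channel — bioturbation ✓; rootlets ✗; ripple marks ✓; rounding high ✓; organic content low ✓
(E) evaporite basin — bioturbation ✓; rootlets ✓; ripple marks ✗; rounding high ✗; organic content low ✗
(F) lacustrine delta — accounts for every observation (organic content low by mud cracks → organic content low)
Only (F) is consistent with every observation.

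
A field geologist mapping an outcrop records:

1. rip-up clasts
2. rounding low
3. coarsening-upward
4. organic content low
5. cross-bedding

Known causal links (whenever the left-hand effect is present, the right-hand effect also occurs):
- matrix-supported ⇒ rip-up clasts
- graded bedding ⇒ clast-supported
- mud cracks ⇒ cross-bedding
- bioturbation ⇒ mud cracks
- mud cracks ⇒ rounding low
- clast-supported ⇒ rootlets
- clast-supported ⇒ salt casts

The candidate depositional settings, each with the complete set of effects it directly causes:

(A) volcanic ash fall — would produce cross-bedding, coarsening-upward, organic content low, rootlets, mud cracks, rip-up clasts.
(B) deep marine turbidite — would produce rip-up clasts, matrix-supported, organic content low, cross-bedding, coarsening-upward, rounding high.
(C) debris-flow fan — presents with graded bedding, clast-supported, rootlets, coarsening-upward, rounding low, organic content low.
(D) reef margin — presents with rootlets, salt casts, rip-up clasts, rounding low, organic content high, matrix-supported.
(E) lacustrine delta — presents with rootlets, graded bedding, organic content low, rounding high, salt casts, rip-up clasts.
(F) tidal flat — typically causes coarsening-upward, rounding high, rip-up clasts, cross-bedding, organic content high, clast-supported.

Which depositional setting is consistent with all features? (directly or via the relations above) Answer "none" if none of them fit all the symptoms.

A

Testing each hypothesis:
(A) volcanic ash fall — accounts for every observation (rounding low via mud cracks → rounding low)
(B) deep marine turbidite — fails on rounding low (predicts rounding high, not rounding low)
(C) debris-flow fan — does not account for rip-up clasts, cross-bedding
(D) reef margin — rip-up clasts ✓; rounding low ✓; coarsening-upward ✗; organic content low ✗; cross-bedding ✗
(E) lacustrine delta — rip-up clasts ✓; rounding low ✗; coarsening-upward ✗; organic content low ✓; cross-bedding ✗
(F) tidal flat — rip-up clasts ✓; rounding low ✗; coarsening-upward ✓; organic content low ✗; cross-bedding ✓
Only (A) is consistent with every observation.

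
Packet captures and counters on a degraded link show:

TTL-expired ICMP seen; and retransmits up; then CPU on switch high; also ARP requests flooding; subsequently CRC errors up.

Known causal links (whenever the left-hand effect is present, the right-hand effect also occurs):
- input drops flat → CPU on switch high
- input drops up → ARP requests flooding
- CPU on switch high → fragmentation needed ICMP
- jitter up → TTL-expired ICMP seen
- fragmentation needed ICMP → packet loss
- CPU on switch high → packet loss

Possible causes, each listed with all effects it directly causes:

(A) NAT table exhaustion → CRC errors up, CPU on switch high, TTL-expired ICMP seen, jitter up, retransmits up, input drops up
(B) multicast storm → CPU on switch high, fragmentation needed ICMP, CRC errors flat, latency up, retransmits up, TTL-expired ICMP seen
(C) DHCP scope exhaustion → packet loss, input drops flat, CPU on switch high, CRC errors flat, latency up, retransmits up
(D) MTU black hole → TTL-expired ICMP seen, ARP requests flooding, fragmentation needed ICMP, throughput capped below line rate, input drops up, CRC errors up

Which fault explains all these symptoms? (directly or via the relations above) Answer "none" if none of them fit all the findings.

Checking each candidate against the observations:
(A) NAT table exhaustion — TTL-expired ICMP seen +; retransmits up +; CPU on switch high +; ARP requests flooding + (by input drops up → ARP requests flooding); CRC errors up +
(B) multicast storm — fails on ARP requests flooding, CRC errors up (predicts CRC errors flat, not CRC errors up)
(C) DHCP scope exhaustion — fails on TTL-expired ICMP seen, ARP requests flooding, CRC errors up (predicts CRC errors flat, not CRC errors up)
(D) MTU black hole — TTL-expired ICMP seen +; retransmits up -; CPU on switch high -; ARP requests flooding +; CRC errors up +
Only (A) is consistent with every observation.

A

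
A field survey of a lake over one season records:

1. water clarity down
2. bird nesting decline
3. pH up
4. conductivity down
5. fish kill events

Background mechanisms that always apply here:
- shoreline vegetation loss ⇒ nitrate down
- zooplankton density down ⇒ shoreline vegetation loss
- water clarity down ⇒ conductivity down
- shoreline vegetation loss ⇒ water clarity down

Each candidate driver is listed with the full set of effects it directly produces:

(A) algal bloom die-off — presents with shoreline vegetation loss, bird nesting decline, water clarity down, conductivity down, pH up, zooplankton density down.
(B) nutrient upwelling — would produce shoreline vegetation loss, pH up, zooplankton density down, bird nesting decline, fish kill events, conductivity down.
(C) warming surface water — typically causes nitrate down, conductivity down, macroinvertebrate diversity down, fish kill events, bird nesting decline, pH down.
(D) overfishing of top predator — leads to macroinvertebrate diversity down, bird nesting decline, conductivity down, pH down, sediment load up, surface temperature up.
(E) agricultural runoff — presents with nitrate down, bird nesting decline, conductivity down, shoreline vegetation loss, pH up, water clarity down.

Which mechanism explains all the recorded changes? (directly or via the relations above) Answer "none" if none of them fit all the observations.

Per-candidate check:
(A) algal bloom die-off — water clarity down ✓; bird nesting decline ✓; pH up ✓; conductivity down ✓; fish kill events ✗
(B) nutrient upwelling — accounts for every observation (water clarity down through shoreline vegetation loss → water clarity down)
(C) warming surface water — water clarity down ✗; bird nesting decline ✓; pH up ✗; conductivity down ✓; fish kill events ✓
(D) overfishing of top predator — fails on water clarity down, pH up, fish kill events (predicts pH down, not pH up)
(E) agricultural runoff — water clarity down ✓; bird nesting decline ✓; pH up ✓; conductivity down ✓; fish kill events ✗
Only (B) is consistent with every observation.

B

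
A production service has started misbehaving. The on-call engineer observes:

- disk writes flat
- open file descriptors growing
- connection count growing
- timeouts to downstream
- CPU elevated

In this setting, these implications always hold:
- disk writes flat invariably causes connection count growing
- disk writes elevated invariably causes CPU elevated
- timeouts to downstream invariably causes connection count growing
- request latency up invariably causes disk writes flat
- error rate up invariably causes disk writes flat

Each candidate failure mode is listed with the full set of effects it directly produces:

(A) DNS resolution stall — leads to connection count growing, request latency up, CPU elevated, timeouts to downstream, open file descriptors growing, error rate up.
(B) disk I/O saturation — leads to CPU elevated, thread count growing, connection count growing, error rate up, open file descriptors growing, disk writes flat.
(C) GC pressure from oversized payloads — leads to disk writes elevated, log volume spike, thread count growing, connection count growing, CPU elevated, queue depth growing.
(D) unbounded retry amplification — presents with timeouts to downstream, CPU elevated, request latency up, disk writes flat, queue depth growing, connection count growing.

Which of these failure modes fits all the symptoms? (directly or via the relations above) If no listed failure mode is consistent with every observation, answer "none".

Checking each candidate against the observations:
(A) DNS resolution stall — disk writes flat match (through request latency up → disk writes flat); open file descriptors growing match; connection count growing match; timeouts to downstream match; CPU elevated match
(B) disk I/O saturation — disk writes flat match; open file descriptors growing match; connection count growing match; timeouts to downstream miss; CPU elevated match
(C) GC pressure from oversized payloads — fails on disk writes flat, open file descriptors growing, timeouts to downstream (predicts disk writes elevated, not disk writes flat)
(D) unbounded retry amplification — does not account for open file descriptors growing
Only (A) is consistent with every observation.

A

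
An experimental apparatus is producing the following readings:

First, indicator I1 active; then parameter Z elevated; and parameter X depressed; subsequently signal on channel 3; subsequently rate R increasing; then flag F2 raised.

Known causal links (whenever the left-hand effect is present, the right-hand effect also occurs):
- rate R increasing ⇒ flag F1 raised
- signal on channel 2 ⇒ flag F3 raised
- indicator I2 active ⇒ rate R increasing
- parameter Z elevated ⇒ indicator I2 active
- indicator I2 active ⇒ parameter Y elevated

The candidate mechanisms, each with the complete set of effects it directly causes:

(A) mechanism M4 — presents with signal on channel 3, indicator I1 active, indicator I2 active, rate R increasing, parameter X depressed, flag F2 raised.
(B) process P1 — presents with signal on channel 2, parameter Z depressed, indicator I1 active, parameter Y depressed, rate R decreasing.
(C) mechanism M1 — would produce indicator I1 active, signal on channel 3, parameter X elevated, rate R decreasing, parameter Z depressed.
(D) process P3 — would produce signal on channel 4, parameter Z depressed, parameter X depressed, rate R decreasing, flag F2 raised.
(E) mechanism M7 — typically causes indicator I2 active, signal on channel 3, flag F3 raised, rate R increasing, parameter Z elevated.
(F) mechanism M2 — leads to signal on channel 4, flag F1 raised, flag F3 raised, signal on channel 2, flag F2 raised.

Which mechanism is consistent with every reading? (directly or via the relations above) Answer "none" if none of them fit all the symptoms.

Testing each hypothesis:
(A) mechanism M4 — does not account for parameter Z elevated
(B) process P1 — fails on parameter Z elevated, parameter X depressed, signal on channel 3, rate R increasing, flag F2 raised (predicts parameter Z depressed, not parameter Z elevated; predicts rate R decreasing, not rate R increasing)
(C) mechanism M1 — indicator I1 active yes; parameter Z elevated NO; parameter X depressed NO; signal on channel 3 yes; rate R increasing NO; flag F2 raised NO
(D) process P3 — fails on indicator I1 active, parameter Z elevated, signal on channel 3, rate R increasing (predicts parameter Z depressed, not parameter Z elevated; predicts rate R decreasing, not rate R increasing)
(E) mechanism M7 — indicator I1 active NO; parameter Z elevated yes; parameter X depressed NO; signal on channel 3 yes; rate R increasing yes; flag F2 raised NO
(F) mechanism M2 — indicator I1 active NO; parameter Z elevated NO; parameter X depressed NO; signal on channel 3 NO; rate R increasing NO; flag F2 raised yes
Every candidate fails on at least one observation.

none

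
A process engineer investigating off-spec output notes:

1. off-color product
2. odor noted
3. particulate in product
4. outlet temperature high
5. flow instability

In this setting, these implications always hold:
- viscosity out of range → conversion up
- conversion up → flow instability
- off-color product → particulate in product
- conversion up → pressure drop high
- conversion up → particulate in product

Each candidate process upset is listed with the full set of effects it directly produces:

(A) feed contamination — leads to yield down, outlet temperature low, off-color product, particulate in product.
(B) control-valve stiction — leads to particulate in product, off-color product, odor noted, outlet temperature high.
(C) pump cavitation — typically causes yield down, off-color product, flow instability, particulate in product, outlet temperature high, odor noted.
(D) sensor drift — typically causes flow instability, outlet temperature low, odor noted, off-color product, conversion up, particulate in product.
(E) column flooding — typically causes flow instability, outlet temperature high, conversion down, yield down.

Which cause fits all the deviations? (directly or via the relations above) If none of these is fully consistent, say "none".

C

Per-candidate check:
(A) feed contamination — fails on odor noted, outlet temperature high, flow instability (predicts outlet temperature low, not outlet temperature high)
(B) control-valve stiction — off-color product yes; odor noted yes; particulate in product yes; outlet temperature high yes; flow instability NO
(C) pump cavitation — accounts for every observation
(D) sensor drift — off-color product yes; odor noted yes; particulate in product yes; outlet temperature high NO; flow instability yes
(E) column flooding — off-color product NO; odor noted NO; particulate in product NO; outlet temperature high yes; flow instability yes
(C) alone accounts for all the evidence.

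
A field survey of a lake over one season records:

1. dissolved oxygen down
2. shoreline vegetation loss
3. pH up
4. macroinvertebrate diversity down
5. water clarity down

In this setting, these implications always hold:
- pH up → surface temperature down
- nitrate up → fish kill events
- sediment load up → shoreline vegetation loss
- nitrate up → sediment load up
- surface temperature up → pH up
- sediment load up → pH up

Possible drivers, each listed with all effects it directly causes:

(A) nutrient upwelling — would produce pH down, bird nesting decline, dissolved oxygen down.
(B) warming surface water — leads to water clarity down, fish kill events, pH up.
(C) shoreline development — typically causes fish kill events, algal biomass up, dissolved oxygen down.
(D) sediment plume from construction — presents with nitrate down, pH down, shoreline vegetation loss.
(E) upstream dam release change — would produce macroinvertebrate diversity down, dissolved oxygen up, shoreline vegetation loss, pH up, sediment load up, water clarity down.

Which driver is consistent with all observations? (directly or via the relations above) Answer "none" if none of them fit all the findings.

Checking each candidate against the observations:
(A) nutrient upwelling — dissolved oxygen down +; shoreline vegetation loss -; pH up -; macroinvertebrate diversity down -; water clarity down -
(B) warming surface water — dissolved oxygen down -; shoreline vegetation loss -; pH up +; macroinvertebrate diversity down -; water clarity down +
(C) shoreline development — dissolved oxygen down +; shoreline vegetation loss -; pH up -; macroinvertebrate diversity down -; water clarity down -
(D) sediment plume from construction — fails on dissolved oxygen down, pH up, macroinvertebrate diversity down, water clarity down (predicts pH down, not pH up)
(E) upstream dam release change — fails on dissolved oxygen down (predicts dissolved oxygen up, not dissolved oxygen down)
No candidate is consistent with all observations.

none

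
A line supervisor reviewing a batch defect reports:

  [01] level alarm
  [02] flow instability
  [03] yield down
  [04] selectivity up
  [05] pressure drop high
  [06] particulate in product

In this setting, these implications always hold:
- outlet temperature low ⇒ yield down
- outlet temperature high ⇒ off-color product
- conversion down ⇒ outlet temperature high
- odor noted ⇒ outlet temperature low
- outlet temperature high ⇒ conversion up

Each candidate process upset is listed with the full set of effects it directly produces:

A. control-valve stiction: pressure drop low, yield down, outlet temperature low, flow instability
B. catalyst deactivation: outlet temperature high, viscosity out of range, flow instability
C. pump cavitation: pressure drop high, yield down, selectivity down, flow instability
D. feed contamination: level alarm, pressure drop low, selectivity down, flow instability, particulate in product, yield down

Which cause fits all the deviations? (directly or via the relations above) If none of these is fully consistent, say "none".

none

For each candidate, compare predicted effects to what was observed:
(A) control-valve stiction — fails on level alarm, selectivity up, pressure drop high, particulate in product (predicts pressure drop low, not pressure drop high)
(B) catalyst deactivation — does not account for level alarm, yield down, selectivity up, pressure drop high, particulate in product
(C) pump cavitation — level alarm NO; flow instability yes; yield down yes; selectivity up NO; pressure drop high yes; particulate in product NO
(D) feed contamination — level alarm yes; flow instability yes; yield down yes; selectivity up NO; pressure drop high NO; particulate in product yes
No candidate is consistent with all observations.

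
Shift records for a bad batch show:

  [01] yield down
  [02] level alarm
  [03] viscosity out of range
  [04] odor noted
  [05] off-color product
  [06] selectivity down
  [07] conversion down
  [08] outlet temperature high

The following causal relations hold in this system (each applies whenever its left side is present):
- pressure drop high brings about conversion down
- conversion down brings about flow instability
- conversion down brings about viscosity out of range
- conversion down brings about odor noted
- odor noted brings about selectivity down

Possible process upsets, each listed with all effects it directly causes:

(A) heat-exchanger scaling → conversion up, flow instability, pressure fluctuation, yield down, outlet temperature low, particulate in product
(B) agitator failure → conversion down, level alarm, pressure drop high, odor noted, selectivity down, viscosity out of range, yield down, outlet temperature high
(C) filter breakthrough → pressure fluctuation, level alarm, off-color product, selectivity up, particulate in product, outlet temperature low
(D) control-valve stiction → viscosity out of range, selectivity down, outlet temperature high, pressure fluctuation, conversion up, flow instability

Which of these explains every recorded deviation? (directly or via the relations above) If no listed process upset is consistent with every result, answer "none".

Testing each hypothesis:
(A) heat-exchanger scaling — yield down +; level alarm -; viscosity out of range -; odor noted -; off-color product -; selectivity down -; conversion down -; outlet temperature high -
(B) agitator failure — does not account for off-color product
(C) filter breakthrough — fails on yield down, viscosity out of range, odor noted, selectivity down, conversion down, outlet temperature high (predicts selectivity up, not selectivity down; predicts outlet temperature low, not outlet temperature high)
(D) control-valve stiction — fails on yield down, level alarm, odor noted, off-color product, conversion down (predicts conversion up, not conversion down)
No candidate is consistent with all observations.

none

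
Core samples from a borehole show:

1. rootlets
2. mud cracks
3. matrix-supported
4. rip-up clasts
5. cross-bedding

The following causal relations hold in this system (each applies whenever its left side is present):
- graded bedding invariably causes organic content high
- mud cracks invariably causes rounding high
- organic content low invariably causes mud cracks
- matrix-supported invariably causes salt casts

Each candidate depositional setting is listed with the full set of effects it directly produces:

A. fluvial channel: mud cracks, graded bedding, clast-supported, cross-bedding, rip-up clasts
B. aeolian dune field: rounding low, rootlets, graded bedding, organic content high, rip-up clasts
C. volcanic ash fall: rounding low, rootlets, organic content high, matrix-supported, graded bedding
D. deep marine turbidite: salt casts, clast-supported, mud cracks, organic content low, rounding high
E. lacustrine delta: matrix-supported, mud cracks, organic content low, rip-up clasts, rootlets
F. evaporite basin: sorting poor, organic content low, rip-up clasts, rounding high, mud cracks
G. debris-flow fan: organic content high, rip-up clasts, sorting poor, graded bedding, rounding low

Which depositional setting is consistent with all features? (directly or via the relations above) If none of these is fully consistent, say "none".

Per-candidate check:
(A) fluvial channel — rootlets NO; mud cracks yes; matrix-supported NO; rip-up clasts yes; cross-bedding yes
(B) aeolian dune field — does not account for mud cracks, matrix-supported, cross-bedding
(C) volcanic ash fall — rootlets yes; mud cracks NO; matrix-supported yes; rip-up clasts NO; cross-bedding NO
(D) deep marine turbidite — rootlets NO; mud cracks yes; matrix-supported NO; rip-up clasts NO; cross-bedding NO
(E) lacustrine delta — rootlets yes; mud cracks yes; matrix-supported yes; rip-up clasts yes; cross-bedding NO
(F) evaporite basin — does not account for rootlets, matrix-supported, cross-bedding
(G) debris-flow fan — rootlets NO; mud cracks NO; matrix-supported NO; rip-up clasts yes; cross-bedding NO
No candidate is consistent with all observations.

none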